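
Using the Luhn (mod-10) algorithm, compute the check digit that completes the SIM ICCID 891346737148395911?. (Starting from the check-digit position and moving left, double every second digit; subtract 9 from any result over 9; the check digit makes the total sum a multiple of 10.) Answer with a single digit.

Partial digits right→left: 1 1 9 5 9 3 8 4 1 7 3 7 6 4 3 1 9 8
Double every second digit counting from the check-digit position (so the 1st, 3rd, 5th, ... of the partial from the right).
  doubled (with −9 where >9): 2 9 9 7 2 6 3 6 9 → sum 53
  kept as-is: 1 5 3 4 7 7 4 1 8 → sum 40
Total = 53 + 40 = 93.
Check digit = (10 − (93 mod 10)) mod 10 = 7.

7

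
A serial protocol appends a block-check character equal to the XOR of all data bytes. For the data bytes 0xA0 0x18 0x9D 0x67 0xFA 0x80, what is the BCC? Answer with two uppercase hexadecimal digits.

XOR the bytes together:
  start with 0xA0
  0xA0 ⊕ 0x18 = 0xB8
  0xB8 ⊕ 0x9D = 0x25
  0x25 ⊕ 0x67 = 0x42
  0x42 ⊕ 0xFA = 0xB8
  0xB8 ⊕ 0x80 = 0x38

38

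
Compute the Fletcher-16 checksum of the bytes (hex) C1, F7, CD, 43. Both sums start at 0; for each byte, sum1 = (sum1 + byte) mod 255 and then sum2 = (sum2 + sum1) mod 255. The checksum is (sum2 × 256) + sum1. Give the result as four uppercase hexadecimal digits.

CDCA

Running sums (mod 255):
  after byte 0 (C1): sum1=193, sum2=193
  after byte 1 (F7): sum1=185, sum2=123
  after byte 2 (CD): sum1=135, sum2=3
  after byte 3 (43): sum1=202, sum2=205
Checksum = sum2·256 + sum1 = 205·256 + 202 = 52682 = 0xCDCA.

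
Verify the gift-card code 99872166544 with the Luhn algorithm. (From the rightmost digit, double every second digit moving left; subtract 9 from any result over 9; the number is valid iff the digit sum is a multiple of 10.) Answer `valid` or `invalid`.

From the right, keep odd positions and double even positions (subtract 9 from any doubled value over 9):
  doubled (positions 2,4,...): 8 3 2 5 9 → sum 27
  kept (positions 1,3,...): 4 5 6 2 8 9 → sum 34
Total = 61.
61 mod 10 = 1, so the number is invalid.

invalid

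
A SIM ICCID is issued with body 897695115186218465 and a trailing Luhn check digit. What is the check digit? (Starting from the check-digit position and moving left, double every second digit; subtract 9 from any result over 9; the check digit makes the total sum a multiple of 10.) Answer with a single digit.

5

Partial digits right→left: 5 6 4 8 1 2 6 8 1 5 1 1 5 9 6 7 9 8
Double every second digit counting from the check-digit position (so the 1st, 3rd, 5th, ... of the partial from the right).
  doubled (with −9 where >9): 1 8 2 3 2 2 1 3 9 → sum 31
  kept as-is: 6 8 2 8 5 1 9 7 8 → sum 54
Total = 31 + 54 = 85.
Check digit = (10 − (85 mod 10)) mod 10 = 5.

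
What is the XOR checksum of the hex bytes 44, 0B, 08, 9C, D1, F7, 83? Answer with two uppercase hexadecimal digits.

XOR the bytes together:
  start with 0x44
  0x44 ⊕ 0x0B = 0x4F
  0x4F ⊕ 0x08 = 0x47
  0x47 ⊕ 0x9C = 0xDB
  0xDB ⊕ 0xD1 = 0x0A
  0x0A ⊕ 0xF7 = 0xFD
  0xFD ⊕ 0x83 = 0x7E

7E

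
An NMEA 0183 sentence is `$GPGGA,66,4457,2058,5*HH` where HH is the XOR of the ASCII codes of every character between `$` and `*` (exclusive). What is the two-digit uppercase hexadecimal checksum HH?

XOR the ASCII codes of the payload characters:
  'G' = 0x47 → acc = 0x47
  'P' = 0x50 → acc = 0x17
  'G' = 0x47 → acc = 0x50
  'G' = 0x47 → acc = 0x17
  'A' = 0x41 → acc = 0x56
  ',' = 0x2C → acc = 0x7A
  '6' = 0x36 → acc = 0x4C
  '6' = 0x36 → acc = 0x7A
  ',' = 0x2C → acc = 0x56
  '4' = 0x34 → acc = 0x62
  '4' = 0x34 → acc = 0x56
  '5' = 0x35 → acc = 0x63
  '7' = 0x37 → acc = 0x54
  ',' = 0x2C → acc = 0x78
  '2' = 0x32 → acc = 0x4A
  '0' = 0x30 → acc = 0x7A
  '5' = 0x35 → acc = 0x4F
  '8' = 0x38 → acc = 0x77
  ',' = 0x2C → acc = 0x5B
  '5' = 0x35 → acc = 0x6E
Checksum = 0x6E.

6E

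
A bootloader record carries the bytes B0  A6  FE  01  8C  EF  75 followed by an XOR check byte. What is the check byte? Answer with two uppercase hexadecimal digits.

XOR the bytes together:
  start with 0xB0
  0xB0 ⊕ 0xA6 = 0x16
  0x16 ⊕ 0xFE = 0xE8
  0xE8 ⊕ 0x01 = 0xE9
  0xE9 ⊕ 0x8C = 0x65
  0x65 ⊕ 0xEF = 0x8A
  0x8A ⊕ 0x75 = 0xFF

FF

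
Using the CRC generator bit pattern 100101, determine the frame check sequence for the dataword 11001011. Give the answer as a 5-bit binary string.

01011

Append 5 zeros: 1100101100000. Divide by 100101 (XOR where the leading bit is 1):
  pos 0: 110010 XOR 100101 = 010111
  pos 1: 101111 XOR 100101 = 001010
  pos 3: 101010 XOR 100101 = 001111
  pos 5: 111100 XOR 100101 = 011001
  pos 6: 110010 XOR 100101 = 010111
  pos 7: 101110 XOR 100101 = 001011
Remainder (last 5 bits) = 01011. This is the CRC / FCS.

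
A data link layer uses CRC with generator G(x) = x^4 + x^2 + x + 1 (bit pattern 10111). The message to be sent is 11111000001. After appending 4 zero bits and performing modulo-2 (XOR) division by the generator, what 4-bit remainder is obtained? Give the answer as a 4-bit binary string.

1100

Append 4 zeros: 111110000010000. Divide by 10111 (XOR where the leading bit is 1):
  pos 0: 11111 XOR 10111 = 01000
  pos 1: 10000 XOR 10111 = 00111
  pos 3: 11100 XOR 10111 = 01011
  pos 4: 10110 XOR 10111 = 00001
  pos 8: 10100 XOR 10111 = 00011
Remainder (last 4 bits) = 1100. This is the CRC / FCS.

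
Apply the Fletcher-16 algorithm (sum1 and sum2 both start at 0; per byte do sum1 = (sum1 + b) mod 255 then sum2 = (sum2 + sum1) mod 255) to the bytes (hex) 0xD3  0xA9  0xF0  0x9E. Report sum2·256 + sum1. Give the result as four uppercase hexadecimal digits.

CC0D

Running sums (mod 255):
  after byte 0 (0xD3): sum1=211, sum2=211
  after byte 1 (0xA9): sum1=125, sum2=81
  after byte 2 (0xF0): sum1=110, sum2=191
  after byte 3 (0x9E): sum1=13, sum2=204
Checksum = sum2·256 + sum1 = 204·256 + 13 = 52237 = 0xCC0D.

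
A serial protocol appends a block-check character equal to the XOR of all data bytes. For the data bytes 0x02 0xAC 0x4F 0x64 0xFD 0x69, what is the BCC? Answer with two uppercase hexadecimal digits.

XOR the bytes together:
  start with 0x02
  0x02 ⊕ 0xAC = 0xAE
  0xAE ⊕ 0x4F = 0xE1
  0xE1 ⊕ 0x64 = 0x85
  0x85 ⊕ 0xFD = 0x78
  0x78 ⊕ 0x69 = 0x11

11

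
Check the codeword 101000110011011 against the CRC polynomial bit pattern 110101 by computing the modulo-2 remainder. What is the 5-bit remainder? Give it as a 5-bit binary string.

Modulo-2 division of 101000110011011 by 110101:
  pos 0: 101000 XOR 110101 = 011101
  pos 1: 111011 XOR 110101 = 001110
  pos 3: 111010 XOR 110101 = 001111
  pos 5: 111101 XOR 110101 = 001000
  pos 7: 100010 XOR 110101 = 010111
  pos 8: 101111 XOR 110101 = 011010
  pos 9: 110101 XOR 110101 = 000000
Remainder = 00000 (zero — the frame passes the CRC check).

00000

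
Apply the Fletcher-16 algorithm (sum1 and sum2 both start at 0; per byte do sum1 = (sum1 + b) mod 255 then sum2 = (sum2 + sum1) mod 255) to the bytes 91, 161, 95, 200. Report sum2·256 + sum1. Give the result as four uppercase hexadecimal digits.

Running sums (mod 255):
  after byte 0 (91): sum1=91, sum2=91
  after byte 1 (161): sum1=252, sum2=88
  after byte 2 (95): sum1=92, sum2=180
  after byte 3 (200): sum1=37, sum2=217
Checksum = sum2·256 + sum1 = 217·256 + 37 = 55589 = 0xD925.

D925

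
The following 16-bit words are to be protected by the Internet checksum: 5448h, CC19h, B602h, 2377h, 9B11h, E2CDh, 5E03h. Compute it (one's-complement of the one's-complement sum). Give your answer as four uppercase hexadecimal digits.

One's-complement addition (fold any carry out of bit 15 back into bit 0):
  0x5448 + 0xCC19 = 0x12061 → wrap carry → 0x2062
  0x2062 + 0xB602 = 0x0D664
  0xD664 + 0x2377 = 0x0F9DB
  0xF9DB + 0x9B11 = 0x194EC → wrap carry → 0x94ED
  0x94ED + 0xE2CD = 0x177BA → wrap carry → 0x77BB
  0x77BB + 0x5E03 = 0x0D5BE
One's-complement sum = 0xD5BE.
Checksum = ~0xD5BE & 0xFFFF = 0x2A41.

2A41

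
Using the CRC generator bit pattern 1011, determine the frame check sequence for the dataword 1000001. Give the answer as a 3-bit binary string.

Append 3 zeros: 1000001000. Divide by 1011 (XOR where the leading bit is 1):
  pos 0: 1000 XOR 1011 = 0011
  pos 2: 1100 XOR 1011 = 0111
  pos 3: 1111 XOR 1011 = 0100
  pos 4: 1000 XOR 1011 = 0011
  pos 6: 1100 XOR 1011 = 0111
Remainder (last 3 bits) = 111. This is the CRC / FCS.

111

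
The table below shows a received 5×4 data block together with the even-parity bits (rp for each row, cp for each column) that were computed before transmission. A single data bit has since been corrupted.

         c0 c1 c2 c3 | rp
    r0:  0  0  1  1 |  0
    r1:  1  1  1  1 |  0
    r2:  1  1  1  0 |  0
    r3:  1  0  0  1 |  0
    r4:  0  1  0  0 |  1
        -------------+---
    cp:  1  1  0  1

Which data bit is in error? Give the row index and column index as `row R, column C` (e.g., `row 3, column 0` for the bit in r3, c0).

Recompute each row's even parity and compare to rp:
  r0: data parity 0, sent rp 0 → ok
  r1: data parity 0, sent rp 0 → ok
  r2: data parity 1, sent rp 0 → mismatch
  r3: data parity 0, sent rp 0 → ok
  r4: data parity 1, sent rp 1 → ok
Recompute each column's even parity and compare to cp:
  c0: data parity 1, sent cp 1 → ok
  c1: data parity 1, sent cp 1 → ok
  c2: data parity 1, sent cp 0 → mismatch
  c3: data parity 1, sent cp 1 → ok
Exactly one row (r2) and one column (c2) fail → the flipped bit is at their intersection.

row 2, column 2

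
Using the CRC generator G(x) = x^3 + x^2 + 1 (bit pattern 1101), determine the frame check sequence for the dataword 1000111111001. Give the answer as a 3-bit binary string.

100

Append 3 zeros: 1000111111001000. Divide by 1101 (XOR where the leading bit is 1):
  pos 0: 1000 XOR 1101 = 0101
  pos 1: 1011 XOR 1101 = 0110
  pos 2: 1101 XOR 1101 = 0000
  pos 6: 1111 XOR 1101 = 0010
  pos 8: 1000 XOR 1101 = 0101
  pos 9: 1011 XOR 1101 = 0110
  pos 10: 1100 XOR 1101 = 0001
Remainder (last 3 bits) = 100. This is the CRC / FCS.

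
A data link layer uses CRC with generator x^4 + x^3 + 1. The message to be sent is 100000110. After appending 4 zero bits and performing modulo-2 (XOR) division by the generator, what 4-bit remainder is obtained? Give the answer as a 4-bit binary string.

Append 4 zeros: 1000001100000. Divide by 11001 (XOR where the leading bit is 1):
  pos 0: 10000 XOR 11001 = 01001
  pos 1: 10010 XOR 11001 = 01011
  pos 2: 10111 XOR 11001 = 01110
  pos 3: 11101 XOR 11001 = 00100
  pos 5: 10000 XOR 11001 = 01001
  pos 6: 10010 XOR 11001 = 01011
  pos 7: 10110 XOR 11001 = 01111
  pos 8: 11110 XOR 11001 = 00111
Remainder (last 4 bits) = 0111. This is the CRC / FCS.

0111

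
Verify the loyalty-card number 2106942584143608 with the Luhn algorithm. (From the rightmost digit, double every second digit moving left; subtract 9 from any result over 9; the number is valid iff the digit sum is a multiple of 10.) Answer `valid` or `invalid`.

From the right, keep odd positions and double even positions (subtract 9 from any doubled value over 9):
  doubled (positions 2,4,...): 0 6 2 7 4 9 0 4 → sum 32
  kept (positions 1,3,...): 8 6 4 4 5 4 6 1 → sum 38
Total = 70.
70 mod 10 = 0, so the number is valid.

valid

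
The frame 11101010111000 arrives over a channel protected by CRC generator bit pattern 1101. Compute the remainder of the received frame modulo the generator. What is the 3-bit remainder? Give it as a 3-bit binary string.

Modulo-2 division of 11101010111000 by 1101:
  pos 0: 1110 XOR 1101 = 0011
  pos 2: 1110 XOR 1101 = 0011
  pos 4: 1110 XOR 1101 = 0011
  pos 6: 1111 XOR 1101 = 0010
  pos 8: 1010 XOR 1101 = 0111
  pos 9: 1110 XOR 1101 = 0011
Remainder = 110 (nonzero — an error is detected).

110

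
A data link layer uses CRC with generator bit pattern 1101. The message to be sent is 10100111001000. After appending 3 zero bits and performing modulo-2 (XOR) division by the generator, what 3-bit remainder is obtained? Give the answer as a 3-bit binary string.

Append 3 zeros: 10100111001000000. Divide by 1101 (XOR where the leading bit is 1):
  pos 0: 1010 XOR 1101 = 0111
  pos 1: 1110 XOR 1101 = 0011
  pos 3: 1111 XOR 1101 = 0010
  pos 5: 1010 XOR 1101 = 0111
  pos 6: 1110 XOR 1101 = 0011
  pos 8: 1110 XOR 1101 = 0011
  pos 10: 1100 XOR 1101 = 0001
  pos 13: 1000 XOR 1101 = 0101
Remainder (last 3 bits) = 101. This is the CRC / FCS.

101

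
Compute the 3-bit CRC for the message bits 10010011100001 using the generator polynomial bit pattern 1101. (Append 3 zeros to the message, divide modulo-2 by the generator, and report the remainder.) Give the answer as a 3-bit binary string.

100

Append 3 zeros: 10010011100001000. Divide by 1101 (XOR where the leading bit is 1):
  pos 0: 1001 XOR 1101 = 0100
  pos 1: 1000 XOR 1101 = 0101
  pos 2: 1010 XOR 1101 = 0111
  pos 3: 1111 XOR 1101 = 0010
  pos 5: 1011 XOR 1101 = 0110
  pos 6: 1100 XOR 1101 = 0001
  pos 9: 1000 XOR 1101 = 0101
  pos 10: 1011 XOR 1101 = 0110
  pos 11: 1100 XOR 1101 = 0001
Remainder (last 3 bits) = 100. This is the CRC / FCS.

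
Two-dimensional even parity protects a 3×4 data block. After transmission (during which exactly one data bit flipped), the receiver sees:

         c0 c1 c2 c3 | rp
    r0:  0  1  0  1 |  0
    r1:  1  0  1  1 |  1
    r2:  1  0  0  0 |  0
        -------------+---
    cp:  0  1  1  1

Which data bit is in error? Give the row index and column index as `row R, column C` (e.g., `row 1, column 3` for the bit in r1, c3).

Recompute each row's even parity and compare to rp:
  r0: data parity 0, sent rp 0 → ok
  r1: data parity 1, sent rp 1 → ok
  r2: data parity 1, sent rp 0 → mismatch
Recompute each column's even parity and compare to cp:
  c0: data parity 0, sent cp 0 → ok
  c1: data parity 1, sent cp 1 → ok
  c2: data parity 1, sent cp 1 → ok
  c3: data parity 0, sent cp 1 → mismatch
Exactly one row (r2) and one column (c3) fail → the flipped bit is at their intersection.

row 2, column 3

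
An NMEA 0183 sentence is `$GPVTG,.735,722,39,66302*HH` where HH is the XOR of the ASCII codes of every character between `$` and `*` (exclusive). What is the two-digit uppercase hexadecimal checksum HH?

XOR the ASCII codes of the payload characters:
  'G' = 0x47 → acc = 0x47
  'P' = 0x50 → acc = 0x17
  'V' = 0x56 → acc = 0x41
  'T' = 0x54 → acc = 0x15
  'G' = 0x47 → acc = 0x52
  ',' = 0x2C → acc = 0x7E
  '.' = 0x2E → acc = 0x50
  '7' = 0x37 → acc = 0x67
  '3' = 0x33 → acc = 0x54
  '5' = 0x35 → acc = 0x61
  ',' = 0x2C → acc = 0x4D
  '7' = 0x37 → acc = 0x7A
  '2' = 0x32 → acc = 0x48
  '2' = 0x32 → acc = 0x7A
  ',' = 0x2C → acc = 0x56
  '3' = 0x33 → acc = 0x65
  '9' = 0x39 → acc = 0x5C
  ',' = 0x2C → acc = 0x70
  '6' = 0x36 → acc = 0x46
  '6' = 0x36 → acc = 0x70
  '3' = 0x33 → acc = 0x43
  '0' = 0x30 → acc = 0x73
  '2' = 0x32 → acc = 0x41
Checksum = 0x41.

41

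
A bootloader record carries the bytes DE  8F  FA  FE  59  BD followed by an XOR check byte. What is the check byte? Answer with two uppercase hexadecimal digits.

XOR the bytes together:
  start with 0xDE
  0xDE ⊕ 0x8F = 0x51
  0x51 ⊕ 0xFA = 0xAB
  0xAB ⊕ 0xFE = 0x55
  0x55 ⊕ 0x59 = 0x0C
  0x0C ⊕ 0xBD = 0xB1

B1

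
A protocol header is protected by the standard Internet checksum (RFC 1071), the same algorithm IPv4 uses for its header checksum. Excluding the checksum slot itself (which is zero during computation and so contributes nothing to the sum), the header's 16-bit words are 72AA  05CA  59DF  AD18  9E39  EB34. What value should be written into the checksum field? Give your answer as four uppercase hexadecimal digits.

F724

One's-complement addition (fold any carry out of bit 15 back into bit 0):
  0x72AA + 0x05CA = 0x07874
  0x7874 + 0x59DF = 0x0D253
  0xD253 + 0xAD18 = 0x17F6B → wrap carry → 0x7F6C
  0x7F6C + 0x9E39 = 0x11DA5 → wrap carry → 0x1DA6
  0x1DA6 + 0xEB34 = 0x108DA → wrap carry → 0x08DB
One's-complement sum = 0x08DB.
Checksum = ~0x08DB & 0xFFFF = 0xF724.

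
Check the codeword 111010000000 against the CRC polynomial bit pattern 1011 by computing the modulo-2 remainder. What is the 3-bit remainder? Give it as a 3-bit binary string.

Modulo-2 division of 111010000000 by 1011:
  pos 0: 1110 XOR 1011 = 0101
  pos 1: 1011 XOR 1011 = 0000
Remainder = 000 (zero — the frame passes the CRC check).

000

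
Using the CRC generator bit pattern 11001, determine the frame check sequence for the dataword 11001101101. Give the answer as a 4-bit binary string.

Append 4 zeros: 110011011010000. Divide by 11001 (XOR where the leading bit is 1):
  pos 0: 11001 XOR 11001 = 00000
  pos 5: 10110 XOR 11001 = 01111
  pos 6: 11111 XOR 11001 = 00110
  pos 8: 11000 XOR 11001 = 00001
Remainder (last 4 bits) = 0100. This is the CRC / FCS.

0100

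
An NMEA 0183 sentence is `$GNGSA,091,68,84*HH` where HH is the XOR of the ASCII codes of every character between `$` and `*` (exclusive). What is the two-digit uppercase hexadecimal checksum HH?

XOR the ASCII codes of the payload characters:
  'G' = 0x47 → acc = 0x47
  'N' = 0x4E → acc = 0x09
  'G' = 0x47 → acc = 0x4E
  'S' = 0x53 → acc = 0x1D
  'A' = 0x41 → acc = 0x5C
  ',' = 0x2C → acc = 0x70
  '0' = 0x30 → acc = 0x40
  '9' = 0x39 → acc = 0x79
  '1' = 0x31 → acc = 0x48
  ',' = 0x2C → acc = 0x64
  '6' = 0x36 → acc = 0x52
  '8' = 0x38 → acc = 0x6A
  ',' = 0x2C → acc = 0x46
  '8' = 0x38 → acc = 0x7E
  '4' = 0x34 → acc = 0x4A
Checksum = 0x4A.

4A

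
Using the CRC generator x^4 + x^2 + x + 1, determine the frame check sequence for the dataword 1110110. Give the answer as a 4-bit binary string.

1011

Append 4 zeros: 11101100000. Divide by 10111 (XOR where the leading bit is 1):
  pos 0: 11101 XOR 10111 = 01010
  pos 1: 10101 XOR 10111 = 00010
  pos 4: 10000 XOR 10111 = 00111
  pos 6: 11100 XOR 10111 = 01011
Remainder (last 4 bits) = 1011. This is the CRC / FCS.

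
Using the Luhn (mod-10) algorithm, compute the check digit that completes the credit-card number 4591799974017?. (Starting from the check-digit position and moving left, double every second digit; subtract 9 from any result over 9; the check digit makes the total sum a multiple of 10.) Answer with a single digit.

Partial digits right→left: 7 1 0 4 7 9 9 9 7 1 9 5 4
Double every second digit counting from the check-digit position (so the 1st, 3rd, 5th, ... of the partial from the right).
  doubled (with −9 where >9): 5 0 5 9 5 9 8 → sum 41
  kept as-is: 1 4 9 9 1 5 → sum 29
Total = 41 + 29 = 70.
Check digit = (10 − (70 mod 10)) mod 10 = 0.

0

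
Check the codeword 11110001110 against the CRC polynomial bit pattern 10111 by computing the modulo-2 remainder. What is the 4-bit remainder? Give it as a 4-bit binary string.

0001

Modulo-2 division of 11110001110 by 10111:
  pos 0: 11110 XOR 10111 = 01001
  pos 1: 10010 XOR 10111 = 00101
  pos 3: 10101 XOR 10111 = 00010
  pos 6: 10110 XOR 10111 = 00001
Remainder = 0001 (nonzero — an error is detected).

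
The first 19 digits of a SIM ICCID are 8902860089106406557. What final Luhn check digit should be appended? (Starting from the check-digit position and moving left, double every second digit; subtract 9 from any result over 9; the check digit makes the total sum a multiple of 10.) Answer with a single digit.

Partial digits right→left: 7 5 5 6 0 4 6 0 1 9 8 0 0 6 8 2 0 9 8
Double every second digit counting from the check-digit position (so the 1st, 3rd, 5th, ... of the partial from the right).
  doubled (with −9 where >9): 5 1 0 3 2 7 0 7 0 7 → sum 32
  kept as-is: 5 6 4 0 9 0 6 2 9 → sum 41
Total = 32 + 41 = 73.
Check digit = (10 − (73 mod 10)) mod 10 = 7.

7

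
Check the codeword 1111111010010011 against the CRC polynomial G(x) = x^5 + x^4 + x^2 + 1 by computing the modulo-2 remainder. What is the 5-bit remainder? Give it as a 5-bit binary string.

Modulo-2 division of 1111111010010011 by 110101:
  pos 0: 111111 XOR 110101 = 001010
  pos 2: 101010 XOR 110101 = 011111
  pos 3: 111111 XOR 110101 = 001010
  pos 5: 101000 XOR 110101 = 011101
  pos 6: 111011 XOR 110101 = 001110
  pos 8: 111000 XOR 110101 = 001101
  pos 10: 110111 XOR 110101 = 000010
Remainder = 00010 (nonzero — an error is detected).

00010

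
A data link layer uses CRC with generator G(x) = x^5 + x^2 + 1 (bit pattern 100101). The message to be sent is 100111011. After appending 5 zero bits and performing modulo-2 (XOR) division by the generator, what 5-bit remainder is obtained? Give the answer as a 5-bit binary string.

Append 5 zeros: 10011101100000. Divide by 100101 (XOR where the leading bit is 1):
  pos 0: 100111 XOR 100101 = 000010
  pos 4: 100110 XOR 100101 = 000011
  pos 8: 110000 XOR 100101 = 010101
Remainder (last 5 bits) = 10101. This is the CRC / FCS.

10101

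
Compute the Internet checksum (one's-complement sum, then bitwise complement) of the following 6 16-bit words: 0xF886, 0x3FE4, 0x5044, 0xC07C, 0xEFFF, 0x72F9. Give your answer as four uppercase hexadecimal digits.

One's-complement addition (fold any carry out of bit 15 back into bit 0):
  0xF886 + 0x3FE4 = 0x1386A → wrap carry → 0x386B
  0x386B + 0x5044 = 0x088AF
  0x88AF + 0xC07C = 0x1492B → wrap carry → 0x492C
  0x492C + 0xEFFF = 0x1392B → wrap carry → 0x392C
  0x392C + 0x72F9 = 0x0AC25
One's-complement sum = 0xAC25.
Checksum = ~0xAC25 & 0xFFFF = 0x53DA.

53DA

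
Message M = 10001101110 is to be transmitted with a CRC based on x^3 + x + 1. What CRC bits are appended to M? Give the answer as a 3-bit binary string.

Append 3 zeros: 10001101110000. Divide by 1011 (XOR where the leading bit is 1):
  pos 0: 1000 XOR 1011 = 0011
  pos 2: 1111 XOR 1011 = 0100
  pos 3: 1000 XOR 1011 = 0011
  pos 5: 1111 XOR 1011 = 0100
  pos 6: 1001 XOR 1011 = 0010
  pos 8: 1000 XOR 1011 = 0011
  pos 10: 1100 XOR 1011 = 0111
Remainder (last 3 bits) = 111. This is the CRC / FCS.

111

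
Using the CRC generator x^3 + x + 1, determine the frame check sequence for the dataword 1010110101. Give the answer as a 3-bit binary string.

011

Append 3 zeros: 1010110101000. Divide by 1011 (XOR where the leading bit is 1):
  pos 0: 1010 XOR 1011 = 0001
  pos 3: 1110 XOR 1011 = 0101
  pos 4: 1011 XOR 1011 = 0000
  pos 9: 1000 XOR 1011 = 0011
Remainder (last 3 bits) = 011. This is the CRC / FCS.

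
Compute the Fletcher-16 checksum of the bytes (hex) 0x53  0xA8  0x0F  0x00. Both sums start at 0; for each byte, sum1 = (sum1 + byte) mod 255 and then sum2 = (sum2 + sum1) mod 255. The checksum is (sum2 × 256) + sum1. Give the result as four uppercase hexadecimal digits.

Running sums (mod 255):
  after byte 0 (0x53): sum1=83, sum2=83
  after byte 1 (0xA8): sum1=251, sum2=79
  after byte 2 (0x0F): sum1=11, sum2=90
  after byte 3 (0x00): sum1=11, sum2=101
Checksum = sum2·256 + sum1 = 101·256 + 11 = 25867 = 0x650B.

650B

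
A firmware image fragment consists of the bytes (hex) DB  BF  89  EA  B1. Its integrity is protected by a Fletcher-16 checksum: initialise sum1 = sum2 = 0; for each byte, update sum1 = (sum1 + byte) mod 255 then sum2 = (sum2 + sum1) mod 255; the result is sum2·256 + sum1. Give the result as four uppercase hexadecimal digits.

Running sums (mod 255):
  after byte 0 (DB): sum1=219, sum2=219
  after byte 1 (BF): sum1=155, sum2=119
  after byte 2 (89): sum1=37, sum2=156
  after byte 3 (EA): sum1=16, sum2=172
  after byte 4 (B1): sum1=193, sum2=110
Checksum = sum2·256 + sum1 = 110·256 + 193 = 28353 = 0x6EC1.

6EC1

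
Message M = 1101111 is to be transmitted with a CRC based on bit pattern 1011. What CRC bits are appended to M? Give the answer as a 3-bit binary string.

001

Append 3 zeros: 1101111000. Divide by 1011 (XOR where the leading bit is 1):
  pos 0: 1101 XOR 1011 = 0110
  pos 1: 1101 XOR 1011 = 0110
  pos 2: 1101 XOR 1011 = 0110
  pos 3: 1101 XOR 1011 = 0110
  pos 4: 1100 XOR 1011 = 0111
  pos 5: 1110 XOR 1011 = 0101
  pos 6: 1010 XOR 1011 = 0001
Remainder (last 3 bits) = 001. This is the CRC / FCS.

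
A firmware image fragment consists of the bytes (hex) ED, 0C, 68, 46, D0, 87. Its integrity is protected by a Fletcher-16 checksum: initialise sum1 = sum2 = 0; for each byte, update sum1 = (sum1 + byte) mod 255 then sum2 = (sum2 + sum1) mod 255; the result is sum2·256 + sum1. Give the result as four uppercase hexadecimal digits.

6D01

Running sums (mod 255):
  after byte 0 (ED): sum1=237, sum2=237
  after byte 1 (0C): sum1=249, sum2=231
  after byte 2 (68): sum1=98, sum2=74
  after byte 3 (46): sum1=168, sum2=242
  after byte 4 (D0): sum1=121, sum2=108
  after byte 5 (87): sum1=1, sum2=109
Checksum = sum2·256 + sum1 = 109·256 + 1 = 27905 = 0x6D01.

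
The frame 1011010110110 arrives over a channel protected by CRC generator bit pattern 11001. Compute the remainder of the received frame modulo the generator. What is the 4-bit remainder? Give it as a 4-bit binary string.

1111

Modulo-2 division of 1011010110110 by 11001:
  pos 0: 10110 XOR 11001 = 01111
  pos 1: 11111 XOR 11001 = 00110
  pos 3: 11001 XOR 11001 = 00000
  pos 8: 10110 XOR 11001 = 01111
Remainder = 1111 (nonzero — an error is detected).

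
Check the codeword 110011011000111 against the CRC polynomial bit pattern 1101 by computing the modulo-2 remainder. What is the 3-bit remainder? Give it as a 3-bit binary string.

110

Modulo-2 division of 110011011000111 by 1101:
  pos 0: 1100 XOR 1101 = 0001
  pos 3: 1110 XOR 1101 = 0011
  pos 5: 1111 XOR 1101 = 0010
  pos 7: 1000 XOR 1101 = 0101
  pos 8: 1010 XOR 1101 = 0111
  pos 9: 1111 XOR 1101 = 0010
  pos 11: 1011 XOR 1101 = 0110
Remainder = 110 (nonzero — an error is detected).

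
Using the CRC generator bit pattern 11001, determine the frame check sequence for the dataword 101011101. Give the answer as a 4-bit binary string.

0110

Append 4 zeros: 1010111010000. Divide by 11001 (XOR where the leading bit is 1):
  pos 0: 10101 XOR 11001 = 01100
  pos 1: 11001 XOR 11001 = 00000
  pos 6: 10100 XOR 11001 = 01101
  pos 7: 11010 XOR 11001 = 00011
Remainder (last 4 bits) = 0110. This is the CRC / FCS.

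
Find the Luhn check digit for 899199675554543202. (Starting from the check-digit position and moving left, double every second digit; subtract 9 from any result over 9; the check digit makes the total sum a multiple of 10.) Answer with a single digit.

0

Partial digits right→left: 2 0 2 3 4 5 4 5 5 5 7 6 9 9 1 9 9 8
Double every second digit counting from the check-digit position (so the 1st, 3rd, 5th, ... of the partial from the right).
  doubled (with −9 where >9): 4 4 8 8 1 5 9 2 9 → sum 50
  kept as-is: 0 3 5 5 5 6 9 9 8 → sum 50
Total = 50 + 50 = 100.
Check digit = (10 − (100 mod 10)) mod 10 = 0.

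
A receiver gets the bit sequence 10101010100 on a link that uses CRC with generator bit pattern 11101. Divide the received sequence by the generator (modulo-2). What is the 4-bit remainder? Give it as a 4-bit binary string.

1101

Modulo-2 division of 10101010100 by 11101:
  pos 0: 10101 XOR 11101 = 01000
  pos 1: 10000 XOR 11101 = 01101
  pos 2: 11011 XOR 11101 = 00110
  pos 4: 11001 XOR 11101 = 00100
  pos 6: 10000 XOR 11101 = 01101
Remainder = 1101 (nonzero — an error is detected).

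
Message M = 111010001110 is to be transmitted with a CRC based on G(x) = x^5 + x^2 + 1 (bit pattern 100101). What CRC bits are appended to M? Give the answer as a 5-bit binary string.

Append 5 zeros: 11101000111000000. Divide by 100101 (XOR where the leading bit is 1):
  pos 0: 111010 XOR 100101 = 011111
  pos 1: 111110 XOR 100101 = 011011
  pos 2: 110110 XOR 100101 = 010011
  pos 3: 100111 XOR 100101 = 000010
  pos 7: 101100 XOR 100101 = 001001
  pos 9: 100100 XOR 100101 = 000001
Remainder (last 5 bits) = 00100. This is the CRC / FCS.

00100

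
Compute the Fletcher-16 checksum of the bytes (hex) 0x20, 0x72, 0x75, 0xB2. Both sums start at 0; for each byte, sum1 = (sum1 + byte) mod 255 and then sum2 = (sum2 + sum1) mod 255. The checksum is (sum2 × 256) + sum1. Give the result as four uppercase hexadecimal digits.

75BA

Running sums (mod 255):
  after byte 0 (0x20): sum1=32, sum2=32
  after byte 1 (0x72): sum1=146, sum2=178
  after byte 2 (0x75): sum1=8, sum2=186
  after byte 3 (0xB2): sum1=186, sum2=117
Checksum = sum2·256 + sum1 = 117·256 + 186 = 30138 = 0x75BA.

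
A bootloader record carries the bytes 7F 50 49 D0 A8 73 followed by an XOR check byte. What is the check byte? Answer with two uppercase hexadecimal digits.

XOR the bytes together:
  start with 0x7F
  0x7F ⊕ 0x50 = 0x2F
  0x2F ⊕ 0x49 = 0x66
  0x66 ⊕ 0xD0 = 0xB6
  0xB6 ⊕ 0xA8 = 0x1E
  0x1E ⊕ 0x73 = 0x6D

6D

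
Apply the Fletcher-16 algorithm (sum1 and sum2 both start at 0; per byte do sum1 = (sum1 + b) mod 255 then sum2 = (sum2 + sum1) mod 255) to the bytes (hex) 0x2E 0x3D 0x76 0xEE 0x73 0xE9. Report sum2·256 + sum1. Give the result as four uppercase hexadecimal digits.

Running sums (mod 255):
  after byte 0 (0x2E): sum1=46, sum2=46
  after byte 1 (0x3D): sum1=107, sum2=153
  after byte 2 (0x76): sum1=225, sum2=123
  after byte 3 (0xEE): sum1=208, sum2=76
  after byte 4 (0x73): sum1=68, sum2=144
  after byte 5 (0xE9): sum1=46, sum2=190
Checksum = sum2·256 + sum1 = 190·256 + 46 = 48686 = 0xBE2E.

BE2E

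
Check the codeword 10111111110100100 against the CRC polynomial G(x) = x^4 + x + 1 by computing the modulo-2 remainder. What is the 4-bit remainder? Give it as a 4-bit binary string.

0110

Modulo-2 division of 10111111110100100 by 10011:
  pos 0: 10111 XOR 10011 = 00100
  pos 2: 10011 XOR 10011 = 00000
  pos 7: 11101 XOR 10011 = 01110
  pos 8: 11100 XOR 10011 = 01111
  pos 9: 11110 XOR 10011 = 01101
  pos 10: 11011 XOR 10011 = 01000
  pos 11: 10000 XOR 10011 = 00011
Remainder = 0110 (nonzero — an error is detected).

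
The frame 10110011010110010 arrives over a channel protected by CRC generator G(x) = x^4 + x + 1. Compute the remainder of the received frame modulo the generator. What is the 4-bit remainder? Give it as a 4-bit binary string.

0111

Modulo-2 division of 10110011010110010 by 10011:
  pos 0: 10110 XOR 10011 = 00101
  pos 2: 10101 XOR 10011 = 00110
  pos 4: 11010 XOR 10011 = 01001
  pos 5: 10011 XOR 10011 = 00000
  pos 11: 11001 XOR 10011 = 01010
  pos 12: 10100 XOR 10011 = 00111
Remainder = 0111 (nonzero — an error is detected).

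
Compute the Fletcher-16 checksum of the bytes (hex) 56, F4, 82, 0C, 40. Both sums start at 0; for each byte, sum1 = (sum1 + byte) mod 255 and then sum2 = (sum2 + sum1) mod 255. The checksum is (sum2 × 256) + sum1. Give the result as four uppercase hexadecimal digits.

Running sums (mod 255):
  after byte 0 (56): sum1=86, sum2=86
  after byte 1 (F4): sum1=75, sum2=161
  after byte 2 (82): sum1=205, sum2=111
  after byte 3 (0C): sum1=217, sum2=73
  after byte 4 (40): sum1=26, sum2=99
Checksum = sum2·256 + sum1 = 99·256 + 26 = 25370 = 0x631A.

631A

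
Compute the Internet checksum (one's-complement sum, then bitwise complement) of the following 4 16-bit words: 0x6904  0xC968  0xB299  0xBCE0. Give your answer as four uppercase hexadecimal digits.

One's-complement addition (fold any carry out of bit 15 back into bit 0):
  0x6904 + 0xC968 = 0x1326C → wrap carry → 0x326D
  0x326D + 0xB299 = 0x0E506
  0xE506 + 0xBCE0 = 0x1A1E6 → wrap carry → 0xA1E7
One's-complement sum = 0xA1E7.
Checksum = ~0xA1E7 & 0xFFFF = 0x5E18.

5E18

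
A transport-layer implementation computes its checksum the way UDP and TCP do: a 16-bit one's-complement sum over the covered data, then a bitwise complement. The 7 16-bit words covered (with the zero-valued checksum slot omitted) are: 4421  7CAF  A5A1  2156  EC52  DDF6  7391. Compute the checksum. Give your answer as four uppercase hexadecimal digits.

One's-complement addition (fold any carry out of bit 15 back into bit 0):
  0x4421 + 0x7CAF = 0x0C0D0
  0xC0D0 + 0xA5A1 = 0x16671 → wrap carry → 0x6672
  0x6672 + 0x2156 = 0x087C8
  0x87C8 + 0xEC52 = 0x1741A → wrap carry → 0x741B
  0x741B + 0xDDF6 = 0x15211 → wrap carry → 0x5212
  0x5212 + 0x7391 = 0x0C5A3
One's-complement sum = 0xC5A3.
Checksum = ~0xC5A3 & 0xFFFF = 0x3A5C.

3A5C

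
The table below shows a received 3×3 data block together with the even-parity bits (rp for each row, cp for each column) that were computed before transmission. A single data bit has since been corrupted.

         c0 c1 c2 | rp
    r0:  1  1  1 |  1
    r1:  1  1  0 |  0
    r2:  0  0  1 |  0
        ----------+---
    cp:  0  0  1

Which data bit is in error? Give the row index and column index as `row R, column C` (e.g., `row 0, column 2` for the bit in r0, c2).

row 2, column 2

Recompute each row's even parity and compare to rp:
  r0: data parity 1, sent rp 1 → ok
  r1: data parity 0, sent rp 0 → ok
  r2: data parity 1, sent rp 0 → mismatch
Recompute each column's even parity and compare to cp:
  c0: data parity 0, sent cp 0 → ok
  c1: data parity 0, sent cp 0 → ok
  c2: data parity 0, sent cp 1 → mismatch
Exactly one row (r2) and one column (c2) fail → the flipped bit is at their intersection.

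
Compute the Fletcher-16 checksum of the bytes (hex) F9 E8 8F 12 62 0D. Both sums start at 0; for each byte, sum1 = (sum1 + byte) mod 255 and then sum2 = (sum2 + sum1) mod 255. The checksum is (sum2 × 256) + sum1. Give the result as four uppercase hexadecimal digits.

AEF3

Running sums (mod 255):
  after byte 0 (F9): sum1=249, sum2=249
  after byte 1 (E8): sum1=226, sum2=220
  after byte 2 (8F): sum1=114, sum2=79
  after byte 3 (12): sum1=132, sum2=211
  after byte 4 (62): sum1=230, sum2=186
  after byte 5 (0D): sum1=243, sum2=174
Checksum = sum2·256 + sum1 = 174·256 + 243 = 44787 = 0xAEF3.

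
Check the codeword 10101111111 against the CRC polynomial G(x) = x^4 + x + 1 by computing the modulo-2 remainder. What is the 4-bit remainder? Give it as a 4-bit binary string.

Modulo-2 division of 10101111111 by 10011:
  pos 0: 10101 XOR 10011 = 00110
  pos 2: 11011 XOR 10011 = 01000
  pos 3: 10001 XOR 10011 = 00010
  pos 6: 10111 XOR 10011 = 00100
Remainder = 0100 (nonzero — an error is detected).

0100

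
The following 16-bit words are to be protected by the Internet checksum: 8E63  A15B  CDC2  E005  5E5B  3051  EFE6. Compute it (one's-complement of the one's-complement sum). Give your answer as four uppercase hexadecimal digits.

One's-complement addition (fold any carry out of bit 15 back into bit 0):
  0x8E63 + 0xA15B = 0x12FBE → wrap carry → 0x2FBF
  0x2FBF + 0xCDC2 = 0x0FD81
  0xFD81 + 0xE005 = 0x1DD86 → wrap carry → 0xDD87
  0xDD87 + 0x5E5B = 0x13BE2 → wrap carry → 0x3BE3
  0x3BE3 + 0x3051 = 0x06C34
  0x6C34 + 0xEFE6 = 0x15C1A → wrap carry → 0x5C1B
One's-complement sum = 0x5C1B.
Checksum = ~0x5C1B & 0xFFFF = 0xA3E4.

A3E4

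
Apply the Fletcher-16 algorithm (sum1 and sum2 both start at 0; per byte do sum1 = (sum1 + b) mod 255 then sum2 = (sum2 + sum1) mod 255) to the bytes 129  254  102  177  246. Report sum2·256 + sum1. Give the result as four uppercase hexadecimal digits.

Running sums (mod 255):
  after byte 0 (129): sum1=129, sum2=129
  after byte 1 (254): sum1=128, sum2=2
  after byte 2 (102): sum1=230, sum2=232
  after byte 3 (177): sum1=152, sum2=129
  after byte 4 (246): sum1=143, sum2=17
Checksum = sum2·256 + sum1 = 17·256 + 143 = 4495 = 0x118F.

118F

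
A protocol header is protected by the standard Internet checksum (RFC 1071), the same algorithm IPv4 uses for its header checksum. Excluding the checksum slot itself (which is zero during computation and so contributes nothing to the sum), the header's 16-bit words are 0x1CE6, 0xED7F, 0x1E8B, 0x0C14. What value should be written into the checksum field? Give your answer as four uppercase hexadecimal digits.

CAFA

One's-complement addition (fold any carry out of bit 15 back into bit 0):
  0x1CE6 + 0xED7F = 0x10A65 → wrap carry → 0x0A66
  0x0A66 + 0x1E8B = 0x028F1
  0x28F1 + 0x0C14 = 0x03505
One's-complement sum = 0x3505.
Checksum = ~0x3505 & 0xFFFF = 0xCAFA.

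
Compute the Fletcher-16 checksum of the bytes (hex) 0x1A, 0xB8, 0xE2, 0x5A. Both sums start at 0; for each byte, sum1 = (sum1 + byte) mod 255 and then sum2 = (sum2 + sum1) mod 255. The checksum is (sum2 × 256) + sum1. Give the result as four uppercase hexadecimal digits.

B210

Running sums (mod 255):
  after byte 0 (0x1A): sum1=26, sum2=26
  after byte 1 (0xB8): sum1=210, sum2=236
  after byte 2 (0xE2): sum1=181, sum2=162
  after byte 3 (0x5A): sum1=16, sum2=178
Checksum = sum2·256 + sum1 = 178·256 + 16 = 45584 = 0xB210.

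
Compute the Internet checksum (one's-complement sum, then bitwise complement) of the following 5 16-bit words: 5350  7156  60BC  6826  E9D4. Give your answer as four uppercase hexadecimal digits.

88A1

One's-complement addition (fold any carry out of bit 15 back into bit 0):
  0x5350 + 0x7156 = 0x0C4A6
  0xC4A6 + 0x60BC = 0x12562 → wrap carry → 0x2563
  0x2563 + 0x6826 = 0x08D89
  0x8D89 + 0xE9D4 = 0x1775D → wrap carry → 0x775E
One's-complement sum = 0x775E.
Checksum = ~0x775E & 0xFFFF = 0x88A1.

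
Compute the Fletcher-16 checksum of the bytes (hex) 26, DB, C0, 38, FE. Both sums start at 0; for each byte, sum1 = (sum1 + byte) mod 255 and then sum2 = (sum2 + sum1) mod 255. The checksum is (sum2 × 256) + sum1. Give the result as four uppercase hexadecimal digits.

Running sums (mod 255):
  after byte 0 (26): sum1=38, sum2=38
  after byte 1 (DB): sum1=2, sum2=40
  after byte 2 (C0): sum1=194, sum2=234
  after byte 3 (38): sum1=250, sum2=229
  after byte 4 (FE): sum1=249, sum2=223
Checksum = sum2·256 + sum1 = 223·256 + 249 = 57337 = 0xDFF9.

DFF9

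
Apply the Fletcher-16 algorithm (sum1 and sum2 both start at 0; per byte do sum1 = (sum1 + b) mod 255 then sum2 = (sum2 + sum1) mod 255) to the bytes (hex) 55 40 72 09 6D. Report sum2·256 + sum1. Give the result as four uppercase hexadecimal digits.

827E

Running sums (mod 255):
  after byte 0 (55): sum1=85, sum2=85
  after byte 1 (40): sum1=149, sum2=234
  after byte 2 (72): sum1=8, sum2=242
  after byte 3 (09): sum1=17, sum2=4
  after byte 4 (6D): sum1=126, sum2=130
Checksum = sum2·256 + sum1 = 130·256 + 126 = 33406 = 0x827E.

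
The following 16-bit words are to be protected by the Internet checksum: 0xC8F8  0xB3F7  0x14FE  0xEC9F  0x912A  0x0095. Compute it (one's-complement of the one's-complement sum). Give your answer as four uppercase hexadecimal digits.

One's-complement addition (fold any carry out of bit 15 back into bit 0):
  0xC8F8 + 0xB3F7 = 0x17CEF → wrap carry → 0x7CF0
  0x7CF0 + 0x14FE = 0x091EE
  0x91EE + 0xEC9F = 0x17E8D → wrap carry → 0x7E8E
  0x7E8E + 0x912A = 0x10FB8 → wrap carry → 0x0FB9
  0x0FB9 + 0x0095 = 0x0104E
One's-complement sum = 0x104E.
Checksum = ~0x104E & 0xFFFF = 0xEFB1.

EFB1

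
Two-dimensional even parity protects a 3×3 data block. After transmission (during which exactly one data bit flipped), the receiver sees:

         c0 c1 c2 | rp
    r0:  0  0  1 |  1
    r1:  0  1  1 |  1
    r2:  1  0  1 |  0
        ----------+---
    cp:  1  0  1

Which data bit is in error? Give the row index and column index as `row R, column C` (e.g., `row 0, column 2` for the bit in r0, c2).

Recompute each row's even parity and compare to rp:
  r0: data parity 1, sent rp 1 → ok
  r1: data parity 0, sent rp 1 → mismatch
  r2: data parity 0, sent rp 0 → ok
Recompute each column's even parity and compare to cp:
  c0: data parity 1, sent cp 1 → ok
  c1: data parity 1, sent cp 0 → mismatch
  c2: data parity 1, sent cp 1 → ok
Exactly one row (r1) and one column (c1) fail → the flipped bit is at their intersection.

row 1, column 1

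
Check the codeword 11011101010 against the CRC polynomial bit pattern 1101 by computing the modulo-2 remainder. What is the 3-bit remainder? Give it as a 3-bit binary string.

Modulo-2 division of 11011101010 by 1101:
  pos 0: 1101 XOR 1101 = 0000
  pos 4: 1101 XOR 1101 = 0000
Remainder = 010 (nonzero — an error is detected).

010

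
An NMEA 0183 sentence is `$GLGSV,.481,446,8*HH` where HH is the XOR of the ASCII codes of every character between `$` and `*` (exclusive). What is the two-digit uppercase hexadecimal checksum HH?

78

XOR the ASCII codes of the payload characters:
  'G' = 0x47 → acc = 0x47
  'L' = 0x4C → acc = 0x0B
  'G' = 0x47 → acc = 0x4C
  'S' = 0x53 → acc = 0x1F
  'V' = 0x56 → acc = 0x49
  ',' = 0x2C → acc = 0x65
  '.' = 0x2E → acc = 0x4B
  '4' = 0x34 → acc = 0x7F
  '8' = 0x38 → acc = 0x47
  '1' = 0x31 → acc = 0x76
  ',' = 0x2C → acc = 0x5A
  '4' = 0x34 → acc = 0x6E
  '4' = 0x34 → acc = 0x5A
  '6' = 0x36 → acc = 0x6C
  ',' = 0x2C → acc = 0x40
  '8' = 0x38 → acc = 0x78
Checksum = 0x78.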